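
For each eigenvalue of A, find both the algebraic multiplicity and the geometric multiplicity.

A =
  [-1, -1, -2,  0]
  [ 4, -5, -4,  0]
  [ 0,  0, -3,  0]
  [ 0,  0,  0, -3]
λ = -3: alg = 4, geom = 3

Step 1 — factor the characteristic polynomial to read off the algebraic multiplicities:
  χ_A(x) = (x + 3)^4

Step 2 — compute geometric multiplicities via the rank-nullity identity g(λ) = n − rank(A − λI):
  rank(A − (-3)·I) = 1, so dim ker(A − (-3)·I) = n − 1 = 3

Summary:
  λ = -3: algebraic multiplicity = 4, geometric multiplicity = 3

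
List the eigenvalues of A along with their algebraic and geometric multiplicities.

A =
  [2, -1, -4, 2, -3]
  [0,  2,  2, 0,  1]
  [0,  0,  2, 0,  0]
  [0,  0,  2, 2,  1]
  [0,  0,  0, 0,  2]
λ = 2: alg = 5, geom = 3

Step 1 — factor the characteristic polynomial to read off the algebraic multiplicities:
  χ_A(x) = (x - 2)^5

Step 2 — compute geometric multiplicities via the rank-nullity identity g(λ) = n − rank(A − λI):
  rank(A − (2)·I) = 2, so dim ker(A − (2)·I) = n − 2 = 3

Summary:
  λ = 2: algebraic multiplicity = 5, geometric multiplicity = 3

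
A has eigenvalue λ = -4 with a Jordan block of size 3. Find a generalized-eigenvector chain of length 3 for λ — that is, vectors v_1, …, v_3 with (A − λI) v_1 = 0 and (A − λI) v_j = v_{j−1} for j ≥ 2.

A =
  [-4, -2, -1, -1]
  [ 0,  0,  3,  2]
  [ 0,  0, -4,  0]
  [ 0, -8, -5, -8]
A Jordan chain for λ = -4 of length 3:
v_1 = (-1, 2, 0, -4)ᵀ
v_2 = (-1, 3, 0, -5)ᵀ
v_3 = (0, 0, 1, 0)ᵀ

Let N = A − (-4)·I. We want v_3 with N^3 v_3 = 0 but N^2 v_3 ≠ 0; then v_{j-1} := N · v_j for j = 3, …, 2.

Pick v_3 = (0, 0, 1, 0)ᵀ.
Then v_2 = N · v_3 = (-1, 3, 0, -5)ᵀ.
Then v_1 = N · v_2 = (-1, 2, 0, -4)ᵀ.

Sanity check: (A − (-4)·I) v_1 = (0, 0, 0, 0)ᵀ = 0. ✓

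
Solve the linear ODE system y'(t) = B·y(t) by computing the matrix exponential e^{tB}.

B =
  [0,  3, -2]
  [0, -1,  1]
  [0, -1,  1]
e^{tB} =
  [1, -t^2/2 + 3*t, t^2/2 - 2*t]
  [0, 1 - t, t]
  [0, -t, t + 1]

Strategy: write B = P · J · P⁻¹ where J is a Jordan canonical form, so e^{tB} = P · e^{tJ} · P⁻¹, and e^{tJ} can be computed block-by-block.

B has Jordan form
J =
  [0, 1, 0]
  [0, 0, 1]
  [0, 0, 0]
(up to reordering of blocks).

Per-block formulas:
  For a 3×3 Jordan block J_3(0): exp(t · J_3(0)) = e^(0t)·(I + t·N + (t^2/2)·N^2), where N is the 3×3 nilpotent shift.

After assembling e^{tJ} and conjugating by P, we get:

e^{tB} =
  [1, -t^2/2 + 3*t, t^2/2 - 2*t]
  [0, 1 - t, t]
  [0, -t, t + 1]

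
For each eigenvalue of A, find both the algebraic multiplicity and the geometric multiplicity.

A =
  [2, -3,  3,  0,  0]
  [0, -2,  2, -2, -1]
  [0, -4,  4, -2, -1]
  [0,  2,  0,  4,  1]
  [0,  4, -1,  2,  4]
λ = 2: alg = 3, geom = 2; λ = 3: alg = 2, geom = 1

Step 1 — factor the characteristic polynomial to read off the algebraic multiplicities:
  χ_A(x) = (x - 3)^2*(x - 2)^3

Step 2 — compute geometric multiplicities via the rank-nullity identity g(λ) = n − rank(A − λI):
  rank(A − (2)·I) = 3, so dim ker(A − (2)·I) = n − 3 = 2
  rank(A − (3)·I) = 4, so dim ker(A − (3)·I) = n − 4 = 1

Summary:
  λ = 2: algebraic multiplicity = 3, geometric multiplicity = 2
  λ = 3: algebraic multiplicity = 2, geometric multiplicity = 1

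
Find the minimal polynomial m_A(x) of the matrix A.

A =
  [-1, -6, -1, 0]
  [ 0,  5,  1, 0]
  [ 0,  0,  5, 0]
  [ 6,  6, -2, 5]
x^3 - 9*x^2 + 15*x + 25

The characteristic polynomial is χ_A(x) = (x - 5)^3*(x + 1), so the eigenvalues are known. The minimal polynomial is
  m_A(x) = Π_λ (x − λ)^{k_λ}
where k_λ is the size of the *largest* Jordan block for λ (equivalently, the smallest k with (A − λI)^k v = 0 for every generalised eigenvector v of λ).

  λ = -1: largest Jordan block has size 1, contributing (x + 1)
  λ = 5: largest Jordan block has size 2, contributing (x − 5)^2

So m_A(x) = (x - 5)^2*(x + 1) = x^3 - 9*x^2 + 15*x + 25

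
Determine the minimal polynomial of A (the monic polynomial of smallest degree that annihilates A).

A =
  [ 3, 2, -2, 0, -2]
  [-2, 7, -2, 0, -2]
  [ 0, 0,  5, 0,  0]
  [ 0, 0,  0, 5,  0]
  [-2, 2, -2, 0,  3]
x^2 - 8*x + 15

The characteristic polynomial is χ_A(x) = (x - 5)^4*(x - 3), so the eigenvalues are known. The minimal polynomial is
  m_A(x) = Π_λ (x − λ)^{k_λ}
where k_λ is the size of the *largest* Jordan block for λ (equivalently, the smallest k with (A − λI)^k v = 0 for every generalised eigenvector v of λ).

  λ = 3: largest Jordan block has size 1, contributing (x − 3)
  λ = 5: largest Jordan block has size 1, contributing (x − 5)

So m_A(x) = (x - 5)*(x - 3) = x^2 - 8*x + 15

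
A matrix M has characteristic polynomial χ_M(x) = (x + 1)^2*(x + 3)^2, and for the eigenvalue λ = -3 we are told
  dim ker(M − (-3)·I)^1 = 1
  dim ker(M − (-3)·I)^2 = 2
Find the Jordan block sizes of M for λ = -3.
Block sizes for λ = -3: [2]

From the dimensions of kernels of powers, the number of Jordan blocks of size at least j is d_j − d_{j−1} where d_j = dim ker(N^j) (with d_0 = 0). Computing the differences gives [1, 1].
The number of blocks of size exactly k is (#blocks of size ≥ k) − (#blocks of size ≥ k + 1), so the partition is: 1 block(s) of size 2.
In nonincreasing order the block sizes are [2].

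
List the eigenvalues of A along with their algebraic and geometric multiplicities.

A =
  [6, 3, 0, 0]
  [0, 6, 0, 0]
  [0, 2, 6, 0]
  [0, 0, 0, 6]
λ = 6: alg = 4, geom = 3

Step 1 — factor the characteristic polynomial to read off the algebraic multiplicities:
  χ_A(x) = (x - 6)^4

Step 2 — compute geometric multiplicities via the rank-nullity identity g(λ) = n − rank(A − λI):
  rank(A − (6)·I) = 1, so dim ker(A − (6)·I) = n − 1 = 3

Summary:
  λ = 6: algebraic multiplicity = 4, geometric multiplicity = 3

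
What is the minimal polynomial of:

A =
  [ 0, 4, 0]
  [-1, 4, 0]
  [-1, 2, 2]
x^2 - 4*x + 4

The characteristic polynomial is χ_A(x) = (x - 2)^3, so the eigenvalues are known. The minimal polynomial is
  m_A(x) = Π_λ (x − λ)^{k_λ}
where k_λ is the size of the *largest* Jordan block for λ (equivalently, the smallest k with (A − λI)^k v = 0 for every generalised eigenvector v of λ).

  λ = 2: largest Jordan block has size 2, contributing (x − 2)^2

So m_A(x) = (x - 2)^2 = x^2 - 4*x + 4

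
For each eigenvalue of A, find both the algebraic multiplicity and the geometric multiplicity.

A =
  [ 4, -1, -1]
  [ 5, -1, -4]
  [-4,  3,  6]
λ = 3: alg = 3, geom = 1

Step 1 — factor the characteristic polynomial to read off the algebraic multiplicities:
  χ_A(x) = (x - 3)^3

Step 2 — compute geometric multiplicities via the rank-nullity identity g(λ) = n − rank(A − λI):
  rank(A − (3)·I) = 2, so dim ker(A − (3)·I) = n − 2 = 1

Summary:
  λ = 3: algebraic multiplicity = 3, geometric multiplicity = 1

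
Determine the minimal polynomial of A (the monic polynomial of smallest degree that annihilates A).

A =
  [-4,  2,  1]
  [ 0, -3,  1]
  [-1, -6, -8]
x^3 + 15*x^2 + 75*x + 125

The characteristic polynomial is χ_A(x) = (x + 5)^3, so the eigenvalues are known. The minimal polynomial is
  m_A(x) = Π_λ (x − λ)^{k_λ}
where k_λ is the size of the *largest* Jordan block for λ (equivalently, the smallest k with (A − λI)^k v = 0 for every generalised eigenvector v of λ).

  λ = -5: largest Jordan block has size 3, contributing (x + 5)^3

So m_A(x) = (x + 5)^3 = x^3 + 15*x^2 + 75*x + 125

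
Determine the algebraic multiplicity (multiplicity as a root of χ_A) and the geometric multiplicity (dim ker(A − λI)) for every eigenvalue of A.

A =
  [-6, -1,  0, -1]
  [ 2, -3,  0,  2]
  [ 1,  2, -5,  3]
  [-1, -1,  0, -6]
λ = -5: alg = 4, geom = 2

Step 1 — factor the characteristic polynomial to read off the algebraic multiplicities:
  χ_A(x) = (x + 5)^4

Step 2 — compute geometric multiplicities via the rank-nullity identity g(λ) = n − rank(A − λI):
  rank(A − (-5)·I) = 2, so dim ker(A − (-5)·I) = n − 2 = 2

Summary:
  λ = -5: algebraic multiplicity = 4, geometric multiplicity = 2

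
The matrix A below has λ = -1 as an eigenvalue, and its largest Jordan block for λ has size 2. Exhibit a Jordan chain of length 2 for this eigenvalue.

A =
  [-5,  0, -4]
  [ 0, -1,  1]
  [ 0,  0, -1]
A Jordan chain for λ = -1 of length 2:
v_1 = (0, -1, 0)ᵀ
v_2 = (1, 0, -1)ᵀ

Let N = A − (-1)·I. We want v_2 with N^2 v_2 = 0 but N^1 v_2 ≠ 0; then v_{j-1} := N · v_j for j = 2, …, 2.

Pick v_2 = (1, 0, -1)ᵀ.
Then v_1 = N · v_2 = (0, -1, 0)ᵀ.

Sanity check: (A − (-1)·I) v_1 = (0, 0, 0)ᵀ = 0. ✓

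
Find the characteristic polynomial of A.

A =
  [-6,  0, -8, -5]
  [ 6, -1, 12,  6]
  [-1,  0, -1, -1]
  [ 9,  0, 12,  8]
x^4 - 2*x^2 + 1

Expanding det(x·I − A) (e.g. by cofactor expansion or by noting that A is similar to its Jordan form J, which has the same characteristic polynomial as A) gives
  χ_A(x) = x^4 - 2*x^2 + 1
which factors as (x - 1)^2*(x + 1)^2. The eigenvalues (with algebraic multiplicities) are λ = -1 with multiplicity 2, λ = 1 with multiplicity 2.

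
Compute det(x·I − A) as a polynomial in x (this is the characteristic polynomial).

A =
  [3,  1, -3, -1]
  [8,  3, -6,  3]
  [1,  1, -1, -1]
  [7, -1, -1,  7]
x^4 - 12*x^3 + 48*x^2 - 80*x + 48

Expanding det(x·I − A) (e.g. by cofactor expansion or by noting that A is similar to its Jordan form J, which has the same characteristic polynomial as A) gives
  χ_A(x) = x^4 - 12*x^3 + 48*x^2 - 80*x + 48
which factors as (x - 6)*(x - 2)^3. The eigenvalues (with algebraic multiplicities) are λ = 2 with multiplicity 3, λ = 6 with multiplicity 1.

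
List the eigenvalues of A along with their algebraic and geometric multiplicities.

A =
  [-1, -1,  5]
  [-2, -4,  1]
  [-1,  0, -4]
λ = -3: alg = 3, geom = 1

Step 1 — factor the characteristic polynomial to read off the algebraic multiplicities:
  χ_A(x) = (x + 3)^3

Step 2 — compute geometric multiplicities via the rank-nullity identity g(λ) = n − rank(A − λI):
  rank(A − (-3)·I) = 2, so dim ker(A − (-3)·I) = n − 2 = 1

Summary:
  λ = -3: algebraic multiplicity = 3, geometric multiplicity = 1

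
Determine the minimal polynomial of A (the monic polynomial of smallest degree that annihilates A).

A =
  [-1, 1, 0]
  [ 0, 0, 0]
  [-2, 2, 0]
x^2 + x

The characteristic polynomial is χ_A(x) = x^2*(x + 1), so the eigenvalues are known. The minimal polynomial is
  m_A(x) = Π_λ (x − λ)^{k_λ}
where k_λ is the size of the *largest* Jordan block for λ (equivalently, the smallest k with (A − λI)^k v = 0 for every generalised eigenvector v of λ).

  λ = -1: largest Jordan block has size 1, contributing (x + 1)
  λ = 0: largest Jordan block has size 1, contributing (x − 0)

So m_A(x) = x*(x + 1) = x^2 + x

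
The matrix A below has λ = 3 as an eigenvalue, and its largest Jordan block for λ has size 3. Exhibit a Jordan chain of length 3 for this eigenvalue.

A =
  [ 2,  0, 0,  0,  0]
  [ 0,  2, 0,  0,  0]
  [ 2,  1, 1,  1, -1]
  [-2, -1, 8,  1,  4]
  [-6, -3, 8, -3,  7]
A Jordan chain for λ = 3 of length 3:
v_1 = (0, 0, 4, 0, -8)ᵀ
v_2 = (0, 0, -2, 8, 8)ᵀ
v_3 = (0, 0, 1, 0, 0)ᵀ

Let N = A − (3)·I. We want v_3 with N^3 v_3 = 0 but N^2 v_3 ≠ 0; then v_{j-1} := N · v_j for j = 3, …, 2.

Pick v_3 = (0, 0, 1, 0, 0)ᵀ.
Then v_2 = N · v_3 = (0, 0, -2, 8, 8)ᵀ.
Then v_1 = N · v_2 = (0, 0, 4, 0, -8)ᵀ.

Sanity check: (A − (3)·I) v_1 = (0, 0, 0, 0, 0)ᵀ = 0. ✓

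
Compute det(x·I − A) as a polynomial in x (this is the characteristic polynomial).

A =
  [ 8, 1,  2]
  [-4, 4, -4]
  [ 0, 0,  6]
x^3 - 18*x^2 + 108*x - 216

Expanding det(x·I − A) (e.g. by cofactor expansion or by noting that A is similar to its Jordan form J, which has the same characteristic polynomial as A) gives
  χ_A(x) = x^3 - 18*x^2 + 108*x - 216
which factors as (x - 6)^3. The eigenvalues (with algebraic multiplicities) are λ = 6 with multiplicity 3.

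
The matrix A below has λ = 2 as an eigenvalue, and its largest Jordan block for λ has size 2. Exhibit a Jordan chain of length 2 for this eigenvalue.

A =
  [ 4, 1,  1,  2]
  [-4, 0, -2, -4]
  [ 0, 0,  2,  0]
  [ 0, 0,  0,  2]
A Jordan chain for λ = 2 of length 2:
v_1 = (2, -4, 0, 0)ᵀ
v_2 = (1, 0, 0, 0)ᵀ

Let N = A − (2)·I. We want v_2 with N^2 v_2 = 0 but N^1 v_2 ≠ 0; then v_{j-1} := N · v_j for j = 2, …, 2.

Pick v_2 = (1, 0, 0, 0)ᵀ.
Then v_1 = N · v_2 = (2, -4, 0, 0)ᵀ.

Sanity check: (A − (2)·I) v_1 = (0, 0, 0, 0)ᵀ = 0. ✓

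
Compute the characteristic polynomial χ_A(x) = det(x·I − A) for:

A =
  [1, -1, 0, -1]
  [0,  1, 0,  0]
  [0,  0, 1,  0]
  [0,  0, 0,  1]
x^4 - 4*x^3 + 6*x^2 - 4*x + 1

Expanding det(x·I − A) (e.g. by cofactor expansion or by noting that A is similar to its Jordan form J, which has the same characteristic polynomial as A) gives
  χ_A(x) = x^4 - 4*x^3 + 6*x^2 - 4*x + 1
which factors as (x - 1)^4. The eigenvalues (with algebraic multiplicities) are λ = 1 with multiplicity 4.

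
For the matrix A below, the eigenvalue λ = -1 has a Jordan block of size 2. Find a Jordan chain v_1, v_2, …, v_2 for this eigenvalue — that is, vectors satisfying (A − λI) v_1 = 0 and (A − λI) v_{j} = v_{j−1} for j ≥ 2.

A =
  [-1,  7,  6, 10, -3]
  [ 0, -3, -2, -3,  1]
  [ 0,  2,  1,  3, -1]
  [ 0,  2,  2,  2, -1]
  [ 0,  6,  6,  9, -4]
A Jordan chain for λ = -1 of length 2:
v_1 = (7, -2, 2, 2, 6)ᵀ
v_2 = (0, 1, 0, 0, 0)ᵀ

Let N = A − (-1)·I. We want v_2 with N^2 v_2 = 0 but N^1 v_2 ≠ 0; then v_{j-1} := N · v_j for j = 2, …, 2.

Pick v_2 = (0, 1, 0, 0, 0)ᵀ.
Then v_1 = N · v_2 = (7, -2, 2, 2, 6)ᵀ.

Sanity check: (A − (-1)·I) v_1 = (0, 0, 0, 0, 0)ᵀ = 0. ✓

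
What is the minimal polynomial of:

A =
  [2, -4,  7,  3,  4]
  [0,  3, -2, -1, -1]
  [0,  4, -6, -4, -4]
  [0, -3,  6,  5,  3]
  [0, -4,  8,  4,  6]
x^3 - 6*x^2 + 12*x - 8

The characteristic polynomial is χ_A(x) = (x - 2)^5, so the eigenvalues are known. The minimal polynomial is
  m_A(x) = Π_λ (x − λ)^{k_λ}
where k_λ is the size of the *largest* Jordan block for λ (equivalently, the smallest k with (A − λI)^k v = 0 for every generalised eigenvector v of λ).

  λ = 2: largest Jordan block has size 3, contributing (x − 2)^3

So m_A(x) = (x - 2)^3 = x^3 - 6*x^2 + 12*x - 8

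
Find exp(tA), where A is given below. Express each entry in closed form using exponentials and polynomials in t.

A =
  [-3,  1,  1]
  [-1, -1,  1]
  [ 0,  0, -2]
e^{tA} =
  [-t*exp(-2*t) + exp(-2*t), t*exp(-2*t), t*exp(-2*t)]
  [-t*exp(-2*t), t*exp(-2*t) + exp(-2*t), t*exp(-2*t)]
  [0, 0, exp(-2*t)]

Strategy: write A = P · J · P⁻¹ where J is a Jordan canonical form, so e^{tA} = P · e^{tJ} · P⁻¹, and e^{tJ} can be computed block-by-block.

A has Jordan form
J =
  [-2,  1,  0]
  [ 0, -2,  0]
  [ 0,  0, -2]
(up to reordering of blocks).

Per-block formulas:
  For a 1×1 block at λ = -2: exp(t · [-2]) = [e^(-2t)].
  For a 2×2 Jordan block J_2(-2): exp(t · J_2(-2)) = e^(-2t)·(I + t·N), where N is the 2×2 nilpotent shift.

After assembling e^{tJ} and conjugating by P, we get:

e^{tA} =
  [-t*exp(-2*t) + exp(-2*t), t*exp(-2*t), t*exp(-2*t)]
  [-t*exp(-2*t), t*exp(-2*t) + exp(-2*t), t*exp(-2*t)]
  [0, 0, exp(-2*t)]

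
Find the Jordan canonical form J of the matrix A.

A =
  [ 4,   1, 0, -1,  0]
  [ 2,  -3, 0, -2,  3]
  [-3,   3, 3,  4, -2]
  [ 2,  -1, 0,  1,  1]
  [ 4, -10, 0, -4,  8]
J_2(2) ⊕ J_3(3)

The characteristic polynomial is
  det(x·I − A) = x^5 - 13*x^4 + 67*x^3 - 171*x^2 + 216*x - 108 = (x - 3)^3*(x - 2)^2

Eigenvalues and multiplicities (the geometric multiplicity of λ is n − rank(A − λI), which equals the number of Jordan blocks for λ):
  λ = 2: algebraic multiplicity = 2, geometric multiplicity = 1
  λ = 3: algebraic multiplicity = 3, geometric multiplicity = 1

Determining the block sizes for each eigenvalue:
  λ = 2: one block (gm = 1), so the single block has size am = 2 → block sizes [2]
  λ = 3: one block (gm = 1), so the single block has size am = 3 → block sizes [3]

Assembling the blocks gives a Jordan form
J =
  [2, 1, 0, 0, 0]
  [0, 2, 0, 0, 0]
  [0, 0, 3, 1, 0]
  [0, 0, 0, 3, 1]
  [0, 0, 0, 0, 3]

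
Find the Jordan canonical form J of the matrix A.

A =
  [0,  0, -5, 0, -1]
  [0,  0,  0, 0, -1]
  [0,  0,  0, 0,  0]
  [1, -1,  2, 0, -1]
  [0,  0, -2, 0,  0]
J_3(0) ⊕ J_2(0)

The characteristic polynomial is
  det(x·I − A) = x^5

Eigenvalues and multiplicities (the geometric multiplicity of λ is n − rank(A − λI), which equals the number of Jordan blocks for λ):
  λ = 0: algebraic multiplicity = 5, geometric multiplicity = 2

Determining the block sizes for each eigenvalue:
  λ = 0: with am = 5 and gm = 2, the partition is not yet determined (e.g. several partitions of 5 into 2 parts exist). Let N = A − (0)·I. Computing rank(N^1) = 3, rank(N^2) = 1, rank(N^3) = 0; the number of blocks of size ≥ j is rank(N^{j−1}) − rank(N^j), giving [2, 2, 1]. So we have 1 block(s) of size 3, 1 block(s) of size 2 → block sizes [3, 2]

Assembling the blocks gives a Jordan form
J =
  [0, 1, 0, 0, 0]
  [0, 0, 1, 0, 0]
  [0, 0, 0, 0, 0]
  [0, 0, 0, 0, 1]
  [0, 0, 0, 0, 0]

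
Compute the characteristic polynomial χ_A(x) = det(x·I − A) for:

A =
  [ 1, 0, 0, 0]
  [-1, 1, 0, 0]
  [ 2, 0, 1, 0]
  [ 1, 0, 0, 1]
x^4 - 4*x^3 + 6*x^2 - 4*x + 1

Expanding det(x·I − A) (e.g. by cofactor expansion or by noting that A is similar to its Jordan form J, which has the same characteristic polynomial as A) gives
  χ_A(x) = x^4 - 4*x^3 + 6*x^2 - 4*x + 1
which factors as (x - 1)^4. The eigenvalues (with algebraic multiplicities) are λ = 1 with multiplicity 4.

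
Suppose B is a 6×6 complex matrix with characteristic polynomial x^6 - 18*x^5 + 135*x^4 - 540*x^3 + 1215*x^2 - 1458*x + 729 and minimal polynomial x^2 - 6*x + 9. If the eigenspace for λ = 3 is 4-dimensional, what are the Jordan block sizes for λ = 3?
Block sizes for λ = 3: [2, 2, 1, 1]

Step 1 — from the characteristic polynomial, algebraic multiplicity of λ = 3 is 6. From dim ker(B − (3)·I) = 4, there are exactly 4 Jordan blocks for λ = 3.
Step 2 — from the minimal polynomial, the factor (x − 3)^2 tells us the largest block for λ = 3 has size 2.
Step 3 — with total size 6, 4 blocks, and largest block 2, the block sizes (in nonincreasing order) are [2, 2, 1, 1].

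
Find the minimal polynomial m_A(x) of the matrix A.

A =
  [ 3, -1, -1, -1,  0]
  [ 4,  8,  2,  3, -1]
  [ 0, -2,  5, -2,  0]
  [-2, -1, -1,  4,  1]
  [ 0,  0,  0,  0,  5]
x^3 - 15*x^2 + 75*x - 125

The characteristic polynomial is χ_A(x) = (x - 5)^5, so the eigenvalues are known. The minimal polynomial is
  m_A(x) = Π_λ (x − λ)^{k_λ}
where k_λ is the size of the *largest* Jordan block for λ (equivalently, the smallest k with (A − λI)^k v = 0 for every generalised eigenvector v of λ).

  λ = 5: largest Jordan block has size 3, contributing (x − 5)^3

So m_A(x) = (x - 5)^3 = x^3 - 15*x^2 + 75*x - 125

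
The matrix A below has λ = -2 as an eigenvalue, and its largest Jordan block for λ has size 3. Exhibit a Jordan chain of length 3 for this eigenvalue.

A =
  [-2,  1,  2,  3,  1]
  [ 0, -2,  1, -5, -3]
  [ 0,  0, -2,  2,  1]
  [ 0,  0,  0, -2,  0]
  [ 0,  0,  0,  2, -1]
A Jordan chain for λ = -2 of length 3:
v_1 = (1, 0, 0, 0, 0)ᵀ
v_2 = (2, 1, 0, 0, 0)ᵀ
v_3 = (0, 0, 1, 0, 0)ᵀ

Let N = A − (-2)·I. We want v_3 with N^3 v_3 = 0 but N^2 v_3 ≠ 0; then v_{j-1} := N · v_j for j = 3, …, 2.

Pick v_3 = (0, 0, 1, 0, 0)ᵀ.
Then v_2 = N · v_3 = (2, 1, 0, 0, 0)ᵀ.
Then v_1 = N · v_2 = (1, 0, 0, 0, 0)ᵀ.

Sanity check: (A − (-2)·I) v_1 = (0, 0, 0, 0, 0)ᵀ = 0. ✓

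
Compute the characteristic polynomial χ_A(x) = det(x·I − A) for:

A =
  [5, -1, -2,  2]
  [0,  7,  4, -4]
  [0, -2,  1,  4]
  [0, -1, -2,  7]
x^4 - 20*x^3 + 150*x^2 - 500*x + 625

Expanding det(x·I − A) (e.g. by cofactor expansion or by noting that A is similar to its Jordan form J, which has the same characteristic polynomial as A) gives
  χ_A(x) = x^4 - 20*x^3 + 150*x^2 - 500*x + 625
which factors as (x - 5)^4. The eigenvalues (with algebraic multiplicities) are λ = 5 with multiplicity 4.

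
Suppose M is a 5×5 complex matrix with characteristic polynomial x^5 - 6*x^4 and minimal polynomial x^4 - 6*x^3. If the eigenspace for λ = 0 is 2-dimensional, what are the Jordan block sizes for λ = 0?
Block sizes for λ = 0: [3, 1]

Step 1 — from the characteristic polynomial, algebraic multiplicity of λ = 0 is 4. From dim ker(M − (0)·I) = 2, there are exactly 2 Jordan blocks for λ = 0.
Step 2 — from the minimal polynomial, the factor (x − 0)^3 tells us the largest block for λ = 0 has size 3.
Step 3 — with total size 4, 2 blocks, and largest block 3, the block sizes (in nonincreasing order) are [3, 1].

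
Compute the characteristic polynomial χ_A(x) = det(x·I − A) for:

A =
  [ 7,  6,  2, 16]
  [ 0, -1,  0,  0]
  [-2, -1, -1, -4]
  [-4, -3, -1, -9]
x^4 + 4*x^3 + 6*x^2 + 4*x + 1

Expanding det(x·I − A) (e.g. by cofactor expansion or by noting that A is similar to its Jordan form J, which has the same characteristic polynomial as A) gives
  χ_A(x) = x^4 + 4*x^3 + 6*x^2 + 4*x + 1
which factors as (x + 1)^4. The eigenvalues (with algebraic multiplicities) are λ = -1 with multiplicity 4.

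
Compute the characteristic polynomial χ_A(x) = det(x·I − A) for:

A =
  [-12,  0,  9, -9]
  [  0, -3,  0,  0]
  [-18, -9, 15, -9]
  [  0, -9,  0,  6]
x^4 - 6*x^3 - 27*x^2 + 108*x + 324

Expanding det(x·I − A) (e.g. by cofactor expansion or by noting that A is similar to its Jordan form J, which has the same characteristic polynomial as A) gives
  χ_A(x) = x^4 - 6*x^3 - 27*x^2 + 108*x + 324
which factors as (x - 6)^2*(x + 3)^2. The eigenvalues (with algebraic multiplicities) are λ = -3 with multiplicity 2, λ = 6 with multiplicity 2.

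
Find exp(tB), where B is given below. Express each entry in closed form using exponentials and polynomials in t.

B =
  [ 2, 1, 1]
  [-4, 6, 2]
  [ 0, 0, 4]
e^{tB} =
  [-2*t*exp(4*t) + exp(4*t), t*exp(4*t), t*exp(4*t)]
  [-4*t*exp(4*t), 2*t*exp(4*t) + exp(4*t), 2*t*exp(4*t)]
  [0, 0, exp(4*t)]

Strategy: write B = P · J · P⁻¹ where J is a Jordan canonical form, so e^{tB} = P · e^{tJ} · P⁻¹, and e^{tJ} can be computed block-by-block.

B has Jordan form
J =
  [4, 1, 0]
  [0, 4, 0]
  [0, 0, 4]
(up to reordering of blocks).

Per-block formulas:
  For a 1×1 block at λ = 4: exp(t · [4]) = [e^(4t)].
  For a 2×2 Jordan block J_2(4): exp(t · J_2(4)) = e^(4t)·(I + t·N), where N is the 2×2 nilpotent shift.

After assembling e^{tJ} and conjugating by P, we get:

e^{tB} =
  [-2*t*exp(4*t) + exp(4*t), t*exp(4*t), t*exp(4*t)]
  [-4*t*exp(4*t), 2*t*exp(4*t) + exp(4*t), 2*t*exp(4*t)]
  [0, 0, exp(4*t)]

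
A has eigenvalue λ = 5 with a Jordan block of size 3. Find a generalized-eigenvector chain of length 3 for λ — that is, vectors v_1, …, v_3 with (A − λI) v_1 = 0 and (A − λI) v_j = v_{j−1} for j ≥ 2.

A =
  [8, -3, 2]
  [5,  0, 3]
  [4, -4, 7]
A Jordan chain for λ = 5 of length 3:
v_1 = (2, 2, 0)ᵀ
v_2 = (3, 5, 4)ᵀ
v_3 = (1, 0, 0)ᵀ

Let N = A − (5)·I. We want v_3 with N^3 v_3 = 0 but N^2 v_3 ≠ 0; then v_{j-1} := N · v_j for j = 3, …, 2.

Pick v_3 = (1, 0, 0)ᵀ.
Then v_2 = N · v_3 = (3, 5, 4)ᵀ.
Then v_1 = N · v_2 = (2, 2, 0)ᵀ.

Sanity check: (A − (5)·I) v_1 = (0, 0, 0)ᵀ = 0. ✓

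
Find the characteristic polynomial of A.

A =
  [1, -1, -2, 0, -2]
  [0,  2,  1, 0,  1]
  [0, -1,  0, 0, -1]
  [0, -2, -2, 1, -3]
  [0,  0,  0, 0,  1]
x^5 - 5*x^4 + 10*x^3 - 10*x^2 + 5*x - 1

Expanding det(x·I − A) (e.g. by cofactor expansion or by noting that A is similar to its Jordan form J, which has the same characteristic polynomial as A) gives
  χ_A(x) = x^5 - 5*x^4 + 10*x^3 - 10*x^2 + 5*x - 1
which factors as (x - 1)^5. The eigenvalues (with algebraic multiplicities) are λ = 1 with multiplicity 5.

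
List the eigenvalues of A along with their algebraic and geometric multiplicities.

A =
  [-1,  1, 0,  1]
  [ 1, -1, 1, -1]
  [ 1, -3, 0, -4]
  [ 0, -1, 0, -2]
λ = -1: alg = 4, geom = 2

Step 1 — factor the characteristic polynomial to read off the algebraic multiplicities:
  χ_A(x) = (x + 1)^4

Step 2 — compute geometric multiplicities via the rank-nullity identity g(λ) = n − rank(A − λI):
  rank(A − (-1)·I) = 2, so dim ker(A − (-1)·I) = n − 2 = 2

Summary:
  λ = -1: algebraic multiplicity = 4, geometric multiplicity = 2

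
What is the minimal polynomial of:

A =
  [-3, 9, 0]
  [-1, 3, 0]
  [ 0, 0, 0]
x^2

The characteristic polynomial is χ_A(x) = x^3, so the eigenvalues are known. The minimal polynomial is
  m_A(x) = Π_λ (x − λ)^{k_λ}
where k_λ is the size of the *largest* Jordan block for λ (equivalently, the smallest k with (A − λI)^k v = 0 for every generalised eigenvector v of λ).

  λ = 0: largest Jordan block has size 2, contributing (x − 0)^2

So m_A(x) = x^2 = x^2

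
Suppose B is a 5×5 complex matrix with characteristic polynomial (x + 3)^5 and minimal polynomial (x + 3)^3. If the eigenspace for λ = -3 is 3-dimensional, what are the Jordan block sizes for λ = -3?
Block sizes for λ = -3: [3, 1, 1]

Step 1 — from the characteristic polynomial, algebraic multiplicity of λ = -3 is 5. From dim ker(B − (-3)·I) = 3, there are exactly 3 Jordan blocks for λ = -3.
Step 2 — from the minimal polynomial, the factor (x + 3)^3 tells us the largest block for λ = -3 has size 3.
Step 3 — with total size 5, 3 blocks, and largest block 3, the block sizes (in nonincreasing order) are [3, 1, 1].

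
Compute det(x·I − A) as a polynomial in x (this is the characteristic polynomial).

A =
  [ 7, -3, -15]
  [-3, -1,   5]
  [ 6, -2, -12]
x^3 + 6*x^2 + 12*x + 8

Expanding det(x·I − A) (e.g. by cofactor expansion or by noting that A is similar to its Jordan form J, which has the same characteristic polynomial as A) gives
  χ_A(x) = x^3 + 6*x^2 + 12*x + 8
which factors as (x + 2)^3. The eigenvalues (with algebraic multiplicities) are λ = -2 with multiplicity 3.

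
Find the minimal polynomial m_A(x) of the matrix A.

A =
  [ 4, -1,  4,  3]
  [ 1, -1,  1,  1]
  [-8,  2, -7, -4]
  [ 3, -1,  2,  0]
x^3 + 3*x^2 + 3*x + 1

The characteristic polynomial is χ_A(x) = (x + 1)^4, so the eigenvalues are known. The minimal polynomial is
  m_A(x) = Π_λ (x − λ)^{k_λ}
where k_λ is the size of the *largest* Jordan block for λ (equivalently, the smallest k with (A − λI)^k v = 0 for every generalised eigenvector v of λ).

  λ = -1: largest Jordan block has size 3, contributing (x + 1)^3

So m_A(x) = (x + 1)^3 = x^3 + 3*x^2 + 3*x + 1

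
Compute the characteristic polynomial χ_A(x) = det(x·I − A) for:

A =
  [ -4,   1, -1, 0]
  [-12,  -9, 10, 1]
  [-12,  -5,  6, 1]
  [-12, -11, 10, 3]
x^4 + 4*x^3 - 12*x^2 - 32*x + 64

Expanding det(x·I − A) (e.g. by cofactor expansion or by noting that A is similar to its Jordan form J, which has the same characteristic polynomial as A) gives
  χ_A(x) = x^4 + 4*x^3 - 12*x^2 - 32*x + 64
which factors as (x - 2)^2*(x + 4)^2. The eigenvalues (with algebraic multiplicities) are λ = -4 with multiplicity 2, λ = 2 with multiplicity 2.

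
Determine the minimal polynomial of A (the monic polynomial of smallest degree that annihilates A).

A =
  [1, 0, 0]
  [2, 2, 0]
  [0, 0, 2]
x^2 - 3*x + 2

The characteristic polynomial is χ_A(x) = (x - 2)^2*(x - 1), so the eigenvalues are known. The minimal polynomial is
  m_A(x) = Π_λ (x − λ)^{k_λ}
where k_λ is the size of the *largest* Jordan block for λ (equivalently, the smallest k with (A − λI)^k v = 0 for every generalised eigenvector v of λ).

  λ = 1: largest Jordan block has size 1, contributing (x − 1)
  λ = 2: largest Jordan block has size 1, contributing (x − 2)

So m_A(x) = (x - 2)*(x - 1) = x^2 - 3*x + 2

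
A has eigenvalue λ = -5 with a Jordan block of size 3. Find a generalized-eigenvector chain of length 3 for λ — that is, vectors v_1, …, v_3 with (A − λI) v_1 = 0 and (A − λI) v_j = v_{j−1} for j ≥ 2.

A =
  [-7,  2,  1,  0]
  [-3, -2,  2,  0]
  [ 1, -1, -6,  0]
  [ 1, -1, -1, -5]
A Jordan chain for λ = -5 of length 3:
v_1 = (-1, -1, 0, 0)ᵀ
v_2 = (-2, -3, 1, 1)ᵀ
v_3 = (1, 0, 0, 0)ᵀ

Let N = A − (-5)·I. We want v_3 with N^3 v_3 = 0 but N^2 v_3 ≠ 0; then v_{j-1} := N · v_j for j = 3, …, 2.

Pick v_3 = (1, 0, 0, 0)ᵀ.
Then v_2 = N · v_3 = (-2, -3, 1, 1)ᵀ.
Then v_1 = N · v_2 = (-1, -1, 0, 0)ᵀ.

Sanity check: (A − (-5)·I) v_1 = (0, 0, 0, 0)ᵀ = 0. ✓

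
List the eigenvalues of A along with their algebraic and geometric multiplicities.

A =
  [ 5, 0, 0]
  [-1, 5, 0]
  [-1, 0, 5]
λ = 5: alg = 3, geom = 2

Step 1 — factor the characteristic polynomial to read off the algebraic multiplicities:
  χ_A(x) = (x - 5)^3

Step 2 — compute geometric multiplicities via the rank-nullity identity g(λ) = n − rank(A − λI):
  rank(A − (5)·I) = 1, so dim ker(A − (5)·I) = n − 1 = 2

Summary:
  λ = 5: algebraic multiplicity = 3, geometric multiplicity = 2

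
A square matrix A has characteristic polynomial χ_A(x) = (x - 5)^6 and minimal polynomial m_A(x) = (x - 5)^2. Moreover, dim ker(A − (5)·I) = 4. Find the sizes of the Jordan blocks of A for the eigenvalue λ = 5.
Block sizes for λ = 5: [2, 2, 1, 1]

Step 1 — from the characteristic polynomial, algebraic multiplicity of λ = 5 is 6. From dim ker(A − (5)·I) = 4, there are exactly 4 Jordan blocks for λ = 5.
Step 2 — from the minimal polynomial, the factor (x − 5)^2 tells us the largest block for λ = 5 has size 2.
Step 3 — with total size 6, 4 blocks, and largest block 2, the block sizes (in nonincreasing order) are [2, 2, 1, 1].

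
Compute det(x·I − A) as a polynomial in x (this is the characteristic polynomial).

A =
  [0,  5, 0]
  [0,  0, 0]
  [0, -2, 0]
x^3

Expanding det(x·I − A) (e.g. by cofactor expansion or by noting that A is similar to its Jordan form J, which has the same characteristic polynomial as A) gives
  χ_A(x) = x^3
which factors as x^3. The eigenvalues (with algebraic multiplicities) are λ = 0 with multiplicity 3.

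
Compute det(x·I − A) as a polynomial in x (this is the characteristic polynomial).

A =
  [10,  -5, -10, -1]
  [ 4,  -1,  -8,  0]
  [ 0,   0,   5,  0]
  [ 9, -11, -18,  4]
x^4 - 18*x^3 + 120*x^2 - 350*x + 375

Expanding det(x·I − A) (e.g. by cofactor expansion or by noting that A is similar to its Jordan form J, which has the same characteristic polynomial as A) gives
  χ_A(x) = x^4 - 18*x^3 + 120*x^2 - 350*x + 375
which factors as (x - 5)^3*(x - 3). The eigenvalues (with algebraic multiplicities) are λ = 3 with multiplicity 1, λ = 5 with multiplicity 3.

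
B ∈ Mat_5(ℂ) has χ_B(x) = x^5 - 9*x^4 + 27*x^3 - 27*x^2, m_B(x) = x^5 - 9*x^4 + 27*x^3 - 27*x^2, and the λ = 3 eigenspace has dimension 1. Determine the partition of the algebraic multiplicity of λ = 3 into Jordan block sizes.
Block sizes for λ = 3: [3]

Step 1 — from the characteristic polynomial, algebraic multiplicity of λ = 3 is 3. From dim ker(B − (3)·I) = 1, there are exactly 1 Jordan blocks for λ = 3.
Step 2 — from the minimal polynomial, the factor (x − 3)^3 tells us the largest block for λ = 3 has size 3.
Step 3 — with total size 3, 1 blocks, and largest block 3, the block sizes (in nonincreasing order) are [3].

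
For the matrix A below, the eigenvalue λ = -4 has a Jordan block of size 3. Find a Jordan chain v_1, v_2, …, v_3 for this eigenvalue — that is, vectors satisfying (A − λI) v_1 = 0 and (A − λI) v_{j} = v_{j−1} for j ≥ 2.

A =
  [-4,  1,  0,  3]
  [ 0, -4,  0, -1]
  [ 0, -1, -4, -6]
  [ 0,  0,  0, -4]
A Jordan chain for λ = -4 of length 3:
v_1 = (-1, 0, 1, 0)ᵀ
v_2 = (3, -1, -6, 0)ᵀ
v_3 = (0, 0, 0, 1)ᵀ

Let N = A − (-4)·I. We want v_3 with N^3 v_3 = 0 but N^2 v_3 ≠ 0; then v_{j-1} := N · v_j for j = 3, …, 2.

Pick v_3 = (0, 0, 0, 1)ᵀ.
Then v_2 = N · v_3 = (3, -1, -6, 0)ᵀ.
Then v_1 = N · v_2 = (-1, 0, 1, 0)ᵀ.

Sanity check: (A − (-4)·I) v_1 = (0, 0, 0, 0)ᵀ = 0. ✓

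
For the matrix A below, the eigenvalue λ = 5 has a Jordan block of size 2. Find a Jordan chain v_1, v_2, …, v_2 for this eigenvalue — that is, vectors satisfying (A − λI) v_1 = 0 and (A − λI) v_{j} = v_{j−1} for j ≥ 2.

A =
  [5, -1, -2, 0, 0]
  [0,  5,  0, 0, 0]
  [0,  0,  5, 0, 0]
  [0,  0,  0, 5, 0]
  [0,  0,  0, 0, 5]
A Jordan chain for λ = 5 of length 2:
v_1 = (-1, 0, 0, 0, 0)ᵀ
v_2 = (0, 1, 0, 0, 0)ᵀ

Let N = A − (5)·I. We want v_2 with N^2 v_2 = 0 but N^1 v_2 ≠ 0; then v_{j-1} := N · v_j for j = 2, …, 2.

Pick v_2 = (0, 1, 0, 0, 0)ᵀ.
Then v_1 = N · v_2 = (-1, 0, 0, 0, 0)ᵀ.

Sanity check: (A − (5)·I) v_1 = (0, 0, 0, 0, 0)ᵀ = 0. ✓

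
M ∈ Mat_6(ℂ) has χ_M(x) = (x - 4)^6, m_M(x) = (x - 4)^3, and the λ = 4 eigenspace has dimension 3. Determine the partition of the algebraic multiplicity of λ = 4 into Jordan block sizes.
Block sizes for λ = 4: [3, 2, 1]

Step 1 — from the characteristic polynomial, algebraic multiplicity of λ = 4 is 6. From dim ker(M − (4)·I) = 3, there are exactly 3 Jordan blocks for λ = 4.
Step 2 — from the minimal polynomial, the factor (x − 4)^3 tells us the largest block for λ = 4 has size 3.
Step 3 — with total size 6, 3 blocks, and largest block 3, the block sizes (in nonincreasing order) are [3, 2, 1].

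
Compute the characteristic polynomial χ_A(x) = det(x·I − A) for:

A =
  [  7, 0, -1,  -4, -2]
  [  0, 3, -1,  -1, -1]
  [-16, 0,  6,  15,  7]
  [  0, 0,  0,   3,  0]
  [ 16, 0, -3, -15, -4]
x^5 - 15*x^4 + 90*x^3 - 270*x^2 + 405*x - 243

Expanding det(x·I − A) (e.g. by cofactor expansion or by noting that A is similar to its Jordan form J, which has the same characteristic polynomial as A) gives
  χ_A(x) = x^5 - 15*x^4 + 90*x^3 - 270*x^2 + 405*x - 243
which factors as (x - 3)^5. The eigenvalues (with algebraic multiplicities) are λ = 3 with multiplicity 5.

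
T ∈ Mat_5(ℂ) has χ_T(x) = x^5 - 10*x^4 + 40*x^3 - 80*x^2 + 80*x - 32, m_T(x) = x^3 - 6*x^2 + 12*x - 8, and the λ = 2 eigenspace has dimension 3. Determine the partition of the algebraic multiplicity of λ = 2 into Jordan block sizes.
Block sizes for λ = 2: [3, 1, 1]

Step 1 — from the characteristic polynomial, algebraic multiplicity of λ = 2 is 5. From dim ker(T − (2)·I) = 3, there are exactly 3 Jordan blocks for λ = 2.
Step 2 — from the minimal polynomial, the factor (x − 2)^3 tells us the largest block for λ = 2 has size 3.
Step 3 — with total size 5, 3 blocks, and largest block 3, the block sizes (in nonincreasing order) are [3, 1, 1].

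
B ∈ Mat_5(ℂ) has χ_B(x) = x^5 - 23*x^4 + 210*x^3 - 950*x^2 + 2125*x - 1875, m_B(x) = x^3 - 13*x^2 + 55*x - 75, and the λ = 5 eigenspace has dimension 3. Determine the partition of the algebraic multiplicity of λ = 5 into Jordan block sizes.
Block sizes for λ = 5: [2, 1, 1]

Step 1 — from the characteristic polynomial, algebraic multiplicity of λ = 5 is 4. From dim ker(B − (5)·I) = 3, there are exactly 3 Jordan blocks for λ = 5.
Step 2 — from the minimal polynomial, the factor (x − 5)^2 tells us the largest block for λ = 5 has size 2.
Step 3 — with total size 4, 3 blocks, and largest block 2, the block sizes (in nonincreasing order) are [2, 1, 1].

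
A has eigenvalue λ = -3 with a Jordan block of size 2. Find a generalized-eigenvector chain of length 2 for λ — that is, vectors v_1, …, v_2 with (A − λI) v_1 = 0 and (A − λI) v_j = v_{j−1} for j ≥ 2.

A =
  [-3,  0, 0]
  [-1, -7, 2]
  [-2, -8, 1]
A Jordan chain for λ = -3 of length 2:
v_1 = (0, -1, -2)ᵀ
v_2 = (1, 0, 0)ᵀ

Let N = A − (-3)·I. We want v_2 with N^2 v_2 = 0 but N^1 v_2 ≠ 0; then v_{j-1} := N · v_j for j = 2, …, 2.

Pick v_2 = (1, 0, 0)ᵀ.
Then v_1 = N · v_2 = (0, -1, -2)ᵀ.

Sanity check: (A − (-3)·I) v_1 = (0, 0, 0)ᵀ = 0. ✓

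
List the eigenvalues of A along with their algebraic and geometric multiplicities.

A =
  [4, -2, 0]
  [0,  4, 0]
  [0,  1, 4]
λ = 4: alg = 3, geom = 2

Step 1 — factor the characteristic polynomial to read off the algebraic multiplicities:
  χ_A(x) = (x - 4)^3

Step 2 — compute geometric multiplicities via the rank-nullity identity g(λ) = n − rank(A − λI):
  rank(A − (4)·I) = 1, so dim ker(A − (4)·I) = n − 1 = 2

Summary:
  λ = 4: algebraic multiplicity = 3, geometric multiplicity = 2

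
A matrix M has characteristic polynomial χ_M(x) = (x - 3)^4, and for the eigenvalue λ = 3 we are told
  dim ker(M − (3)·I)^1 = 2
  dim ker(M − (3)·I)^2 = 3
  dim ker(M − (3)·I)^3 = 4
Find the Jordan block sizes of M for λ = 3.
Block sizes for λ = 3: [3, 1]

From the dimensions of kernels of powers, the number of Jordan blocks of size at least j is d_j − d_{j−1} where d_j = dim ker(N^j) (with d_0 = 0). Computing the differences gives [2, 1, 1].
The number of blocks of size exactly k is (#blocks of size ≥ k) − (#blocks of size ≥ k + 1), so the partition is: 1 block(s) of size 1, 1 block(s) of size 3.
In nonincreasing order the block sizes are [3, 1].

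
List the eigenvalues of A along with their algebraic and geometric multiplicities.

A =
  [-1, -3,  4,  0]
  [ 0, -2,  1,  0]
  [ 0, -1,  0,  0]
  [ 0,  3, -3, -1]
λ = -1: alg = 4, geom = 2

Step 1 — factor the characteristic polynomial to read off the algebraic multiplicities:
  χ_A(x) = (x + 1)^4

Step 2 — compute geometric multiplicities via the rank-nullity identity g(λ) = n − rank(A − λI):
  rank(A − (-1)·I) = 2, so dim ker(A − (-1)·I) = n − 2 = 2

Summary:
  λ = -1: algebraic multiplicity = 4, geometric multiplicity = 2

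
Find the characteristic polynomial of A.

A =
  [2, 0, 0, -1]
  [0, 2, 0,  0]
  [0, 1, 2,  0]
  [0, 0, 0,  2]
x^4 - 8*x^3 + 24*x^2 - 32*x + 16

Expanding det(x·I − A) (e.g. by cofactor expansion or by noting that A is similar to its Jordan form J, which has the same characteristic polynomial as A) gives
  χ_A(x) = x^4 - 8*x^3 + 24*x^2 - 32*x + 16
which factors as (x - 2)^4. The eigenvalues (with algebraic multiplicities) are λ = 2 with multiplicity 4.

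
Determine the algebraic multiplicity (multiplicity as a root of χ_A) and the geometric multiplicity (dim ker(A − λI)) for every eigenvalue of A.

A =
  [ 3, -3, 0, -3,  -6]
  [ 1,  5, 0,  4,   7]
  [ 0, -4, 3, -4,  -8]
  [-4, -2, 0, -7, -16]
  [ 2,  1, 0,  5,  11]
λ = 3: alg = 5, geom = 3

Step 1 — factor the characteristic polynomial to read off the algebraic multiplicities:
  χ_A(x) = (x - 3)^5

Step 2 — compute geometric multiplicities via the rank-nullity identity g(λ) = n − rank(A − λI):
  rank(A − (3)·I) = 2, so dim ker(A − (3)·I) = n − 2 = 3

Summary:
  λ = 3: algebraic multiplicity = 5, geometric multiplicity = 3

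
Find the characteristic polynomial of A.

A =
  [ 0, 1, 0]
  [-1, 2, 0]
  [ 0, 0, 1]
x^3 - 3*x^2 + 3*x - 1

Expanding det(x·I − A) (e.g. by cofactor expansion or by noting that A is similar to its Jordan form J, which has the same characteristic polynomial as A) gives
  χ_A(x) = x^3 - 3*x^2 + 3*x - 1
which factors as (x - 1)^3. The eigenvalues (with algebraic multiplicities) are λ = 1 with multiplicity 3.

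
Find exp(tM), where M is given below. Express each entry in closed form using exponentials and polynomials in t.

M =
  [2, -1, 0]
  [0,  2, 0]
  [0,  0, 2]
e^{tM} =
  [exp(2*t), -t*exp(2*t), 0]
  [0, exp(2*t), 0]
  [0, 0, exp(2*t)]

Strategy: write M = P · J · P⁻¹ where J is a Jordan canonical form, so e^{tM} = P · e^{tJ} · P⁻¹, and e^{tJ} can be computed block-by-block.

M has Jordan form
J =
  [2, 1, 0]
  [0, 2, 0]
  [0, 0, 2]
(up to reordering of blocks).

Per-block formulas:
  For a 1×1 block at λ = 2: exp(t · [2]) = [e^(2t)].
  For a 2×2 Jordan block J_2(2): exp(t · J_2(2)) = e^(2t)·(I + t·N), where N is the 2×2 nilpotent shift.

After assembling e^{tJ} and conjugating by P, we get:

e^{tM} =
  [exp(2*t), -t*exp(2*t), 0]
  [0, exp(2*t), 0]
  [0, 0, exp(2*t)]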